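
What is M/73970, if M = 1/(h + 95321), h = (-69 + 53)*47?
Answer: 1/6995268930 ≈ 1.4295e-10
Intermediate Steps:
h = -752 (h = -16*47 = -752)
M = 1/94569 (M = 1/(-752 + 95321) = 1/94569 ≈ 1.0574e-5)
M/73970 = (1/94569)/73970 = (1/94569)*(1/73970) = 1/6995268930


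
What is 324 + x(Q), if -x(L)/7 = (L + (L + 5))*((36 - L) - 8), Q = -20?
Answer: 12084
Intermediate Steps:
x(L) = -7*(5 + 2*L)*(28 - L) (x(L) = -7*(L + (L + 5))*((36 - L) - 8) = -7*(L + (5 + L))*(28 - L) = -7*(5 + 2*L)*(28 - L))
324 + x(Q) = 324 + (-980 - 357*(-20) + 14*(-20)**2) = 324 + (-980 + 7140 + 14*400) = 324 + (-980 + 7140 + 5600) = 324 + 11760 = 12084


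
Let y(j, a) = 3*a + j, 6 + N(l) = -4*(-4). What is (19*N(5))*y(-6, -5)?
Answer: -3990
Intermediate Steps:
N(l) = 10 (N(l) = -6 - 4*(-4) = -6 + 16 = 10)
y(j, a) = j + 3*a
(19*N(5))*y(-6, -5) = (19*10)*(-6 + 3*(-5)) = 190*(-6 - 15) = 190*(-21) = -3990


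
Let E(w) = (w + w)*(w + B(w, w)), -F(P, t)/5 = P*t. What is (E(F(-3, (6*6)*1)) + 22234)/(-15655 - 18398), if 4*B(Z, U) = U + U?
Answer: -897034/34053 ≈ -26.342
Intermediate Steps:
B(Z, U) = U/2 (B(Z, U) = (U + U)/4 = (2*U)/4 = U/2)
F(P, t) = -5*P*t
E(w) = 3*w² (E(w) = (w + w)*(w + w/2) = (2*w)*(3*w/2) = 3*w²)
(E(F(-3, (6*6)*1)) + 22234)/(-15655 - 18398) = (3*(-5*(-3)*(6*6)*1)² + 22234)/(-15655 - 18398) = (3*(-5*(-3)*36*1)² + 22234)/(-34053) = (3*(-5*(-3)*36)² + 22234)*(-1/34053) = (3*540² + 22234)*(-1/34053) = (3*291600 + 22234)*(-1/34053) = (874800 + 22234)*(-1/34053) = 897034*(-1/34053) = -897034/34053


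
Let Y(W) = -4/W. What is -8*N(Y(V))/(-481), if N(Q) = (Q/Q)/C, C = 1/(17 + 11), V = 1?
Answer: 224/481 ≈ 0.46570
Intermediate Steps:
C = 1/28 ≈ 0.035714
N(Q) = 28 (N(Q) = (Q/Q)/(1/28) = 1*28 = 28)
-8*N(Y(V))/(-481) = -224/(-481) = -224*(-1)/481 = -8*(-28/481) = 224/481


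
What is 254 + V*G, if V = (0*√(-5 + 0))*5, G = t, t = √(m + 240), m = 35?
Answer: 254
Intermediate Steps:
t = 5*√11 (t = √(35 + 240) = √275 = 5*√11 ≈ 16.583)
G = 5*√11 ≈ 16.583
V = 0 (V = (0*√(-5))*5 = (0*(I*√5))*5 = 0*5 = 0)
254 + V*G = 254 + 0*(5*√11) = 254 + 0 = 254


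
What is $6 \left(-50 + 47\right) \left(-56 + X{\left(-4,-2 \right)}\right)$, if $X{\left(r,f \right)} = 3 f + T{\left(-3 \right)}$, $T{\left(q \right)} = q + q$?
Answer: $1224$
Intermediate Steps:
$T{\left(q \right)} = 2 q$
$X{\left(r,f \right)} = -6 + 3 f$ ($X{\left(r,f \right)} = 3 f + 2 \left(-3\right) = 3 f - 6 = -6 + 3 f$)
$6 \left(-50 + 47\right) \left(-56 + X{\left(-4,-2 \right)}\right) = 6 \left(-50 + 47\right) \left(-56 + \left(-6 + 3 \left(-2\right)\right)\right) = 6 \left(- 3 \left(-56 - 12\right)\right) = 6 \left(\left(-3\right) \left(-68\right)\right) = 6 \cdot 204 = 1224$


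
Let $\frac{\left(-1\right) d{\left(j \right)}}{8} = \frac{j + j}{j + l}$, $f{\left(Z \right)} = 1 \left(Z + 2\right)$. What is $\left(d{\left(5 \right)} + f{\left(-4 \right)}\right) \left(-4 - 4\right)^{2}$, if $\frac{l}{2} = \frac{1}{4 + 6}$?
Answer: $- \frac{14464}{13} \approx -1112.6$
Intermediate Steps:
$l = \frac{1}{5}$ ($l = \frac{2}{4 + 6} = \frac{2}{10} = 2 \cdot \frac{1}{10} = \frac{1}{5} \approx 0.2$)
$f{\left(Z \right)} = 2 + Z$ ($f{\left(Z \right)} = 1 \left(2 + Z\right) = 2 + Z$)
$d{\left(j \right)} = - \frac{16 j}{\frac{1}{5} + j}$ ($d{\left(j \right)} = - 8 \frac{j + j}{j + \frac{1}{5}} = - 8 \frac{2 j}{\frac{1}{5} + j} = - \frac{16 j}{\frac{1}{5} + j}$)
$\left(d{\left(5 \right)} + f{\left(-4 \right)}\right) \left(-4 - 4\right)^{2} = \left(\left(-80\right) 5 \frac{1}{1 + 5 \cdot 5} + \left(2 - 4\right)\right) \left(-4 - 4\right)^{2} = \left(\left(-80\right) 5 \frac{1}{1 + 25} - 2\right) \left(-8\right)^{2} = \left(\left(-80\right) 5 \cdot \frac{1}{26} - 2\right) 64 = \left(- \frac{200}{13} - 2\right) 64 = \left(- \frac{226}{13}\right) 64 = - \frac{14464}{13}$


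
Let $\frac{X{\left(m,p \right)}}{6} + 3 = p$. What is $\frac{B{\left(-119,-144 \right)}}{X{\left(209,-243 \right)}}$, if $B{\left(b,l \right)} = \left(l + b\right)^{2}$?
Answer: $- \frac{69169}{1476} \approx -46.862$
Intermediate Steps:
$B{\left(b,l \right)} = \left(b + l\right)^{2}$
$X{\left(m,p \right)} = -18 + 6 p$
$\frac{B{\left(-119,-144 \right)}}{X{\left(209,-243 \right)}} = \frac{\left(-119 - 144\right)^{2}}{-18 + 6 \left(-243\right)} = \frac{\left(-263\right)^{2}}{-18 - 1458} = \frac{69169}{-1476} = 69169 \left(- \frac{1}{1476}\right) = - \frac{69169}{1476}$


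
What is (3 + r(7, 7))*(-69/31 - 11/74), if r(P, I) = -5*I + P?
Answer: 136175/2294 ≈ 59.361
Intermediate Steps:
r(P, I) = P - 5*I
(3 + r(7, 7))*(-69/31 - 11/74) = (3 + (7 - 5*7))*(-69/31 - 11/74) = (3 + (7 - 35))*(-69*1/31 - 11*1/74) = (3 - 28)*(-69/31 - 11/74) = -25*(-5447/2294) = 136175/2294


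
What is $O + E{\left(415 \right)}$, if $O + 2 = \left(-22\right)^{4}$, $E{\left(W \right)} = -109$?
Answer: $234145$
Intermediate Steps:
$O = 234254$ ($O = -2 + \left(-22\right)^{4} = -2 + 234256 = 234254$)
$O + E{\left(415 \right)} = 234254 - 109 = 234145$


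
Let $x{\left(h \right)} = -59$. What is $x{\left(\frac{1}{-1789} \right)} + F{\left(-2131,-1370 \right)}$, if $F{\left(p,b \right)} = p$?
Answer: $-2190$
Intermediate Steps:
$x{\left(\frac{1}{-1789} \right)} + F{\left(-2131,-1370 \right)} = -59 - 2131 = -2190$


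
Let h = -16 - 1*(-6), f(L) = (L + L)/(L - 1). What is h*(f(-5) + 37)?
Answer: -1160/3 ≈ -386.67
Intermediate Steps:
f(L) = 2*L/(-1 + L) (f(L) = (2*L)/(-1 + L) = 2*L/(-1 + L))
h = -10 (h = -16 + 6 = -10)
h*(f(-5) + 37) = -10*(2*(-5)/(-1 - 5) + 37) = -10*(2*(-5)/(-6) + 37) = -10*(2*(-5)*(-⅙) + 37) = -10*(5/3 + 37) = -10*116/3 = -1160/3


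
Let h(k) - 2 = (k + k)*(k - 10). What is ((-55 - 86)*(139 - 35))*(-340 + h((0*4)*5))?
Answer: 4956432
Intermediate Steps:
h(k) = 2 + 2*k*(-10 + k) (h(k) = 2 + (k + k)*(k - 10) = 2 + (2*k)*(-10 + k) = 2 + 2*k*(-10 + k))
((-55 - 86)*(139 - 35))*(-340 + h((0*4)*5)) = ((-55 - 86)*(139 - 35))*(-340 + (2 - 20*0*4*5 + 2*((0*4)*5)**2)) = (-141*104)*(-340 + (2 - 0*5 + 2*(0*5)**2)) = -14664*(-340 + (2 - 20*0 + 2*0**2)) = -14664*(-340 + (2 + 0 + 2*0)) = -14664*(-340 + (2 + 0 + 0)) = -14664*(-340 + 2) = -14664*(-338) = 4956432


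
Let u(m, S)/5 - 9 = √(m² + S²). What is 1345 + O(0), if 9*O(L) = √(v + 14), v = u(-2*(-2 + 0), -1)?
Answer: 1345 + √(59 + 5*√17)/9 ≈ 1346.0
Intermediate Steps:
u(m, S) = 45 + 5*√(S² + m²) (u(m, S) = 45 + 5*√(m² + S²) = 45 + 5*√(S² + m²))
v = 45 + 5*√17 (v = 45 + 5*√((-1)² + (-2*(-2 + 0))²) = 45 + 5*√(1 + (-2*(-2))²) = 45 + 5*√(1 + 4²) = 45 + 5*√(1 + 16) = 45 + 5*√17 ≈ 65.615)
O(L) = √(59 + 5*√17)/9 (O(L) = √((45 + 5*√17) + 14)/9 = √(59 + 5*√17)/9)
1345 + O(0) = 1345 + √(59 + 5*√17)/9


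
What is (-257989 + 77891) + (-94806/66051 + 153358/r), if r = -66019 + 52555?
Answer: -8898582104573/49406148 ≈ -1.8011e+5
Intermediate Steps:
r = -13464
(-257989 + 77891) + (-94806/66051 + 153358/r) = (-257989 + 77891) + (-94806/66051 + 153358/(-13464)) = -180098 + (-94806*1/66051 + 153358*(-1/13464)) = -180098 + (-10534/7339 - 76679/6732) = -180098 - 633662069/49406148 = -8898582104573/49406148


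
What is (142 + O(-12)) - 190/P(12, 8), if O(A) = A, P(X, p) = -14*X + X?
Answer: 10235/78 ≈ 131.22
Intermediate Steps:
P(X, p) = -13*X
(142 + O(-12)) - 190/P(12, 8) = (142 - 12) - 190/((-13*12)) = 130 - 190/(-156) = 130 - 190*(-1/156) = 130 + 95/78 = 10235/78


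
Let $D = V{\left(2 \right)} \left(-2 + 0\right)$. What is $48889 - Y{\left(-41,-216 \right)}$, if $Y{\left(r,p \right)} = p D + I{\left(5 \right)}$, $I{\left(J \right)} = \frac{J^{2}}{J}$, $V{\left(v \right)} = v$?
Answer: $48020$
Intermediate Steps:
$I{\left(J \right)} = J$
$D = -4$ ($D = 2 \left(-2 + 0\right) = 2 \left(-2\right) = -4$)
$Y{\left(r,p \right)} = 5 - 4 p$ ($Y{\left(r,p \right)} = p \left(-4\right) + 5 = - 4 p + 5 = 5 - 4 p$)
$48889 - Y{\left(-41,-216 \right)} = 48889 - \left(5 - -864\right) = 48889 - \left(5 + 864\right) = 48889 - 869 = 48020$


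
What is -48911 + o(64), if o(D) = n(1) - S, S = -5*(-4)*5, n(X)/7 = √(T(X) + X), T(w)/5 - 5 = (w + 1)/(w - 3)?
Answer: -49011 + 7*√21 ≈ -48979.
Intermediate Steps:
T(w) = 25 + 5*(1 + w)/(-3 + w) (T(w) = 25 + 5*((w + 1)/(w - 3)) = 25 + 5*((1 + w)/(-3 + w)) = 25 + 5*(1 + w)/(-3 + w))
n(X) = 7*√(X + 10*(-7 + 3*X)/(-3 + X)) (n(X) = 7*√(10*(-7 + 3*X)/(-3 + X) + X) = 7*√(X + 10*(-7 + 3*X)/(-3 + X)))
S = 100 (S = 20*5 = 100)
o(D) = -100 + 7*√21 (o(D) = 7*√((-70 + 1² + 27*1)/(-3 + 1)) - 1*100 = 7*√((-70 + 1 + 27)/(-2)) - 100 = 7*√(-½*(-42)) - 100 = 7*√21 - 100 = -100 + 7*√21)
-48911 + o(64) = -48911 + (-100 + 7*√21) = -49011 + 7*√21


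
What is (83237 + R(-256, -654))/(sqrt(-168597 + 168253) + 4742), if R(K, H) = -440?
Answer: 65437229/3747818 - 27599*I*sqrt(86)/3747818 ≈ 17.46 - 0.068291*I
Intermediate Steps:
(83237 + R(-256, -654))/(sqrt(-168597 + 168253) + 4742) = (83237 - 440)/(sqrt(-168597 + 168253) + 4742) = 82797/(sqrt(-344) + 4742) = 82797/(2*I*sqrt(86) + 4742) = 82797/(4742 + 2*I*sqrt(86))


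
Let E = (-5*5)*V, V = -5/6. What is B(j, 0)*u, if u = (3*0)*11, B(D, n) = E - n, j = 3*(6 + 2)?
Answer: 0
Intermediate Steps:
j = 24 (j = 3*8 = 24)
V = -⅚ (V = -5*⅙ = -⅚ ≈ -0.83333)
E = 125/6 (E = -5*5*(-⅚) = -25*(-⅚) = 125/6 ≈ 20.833)
B(D, n) = 125/6 - n
u = 0 (u = 0*11 = 0)
B(j, 0)*u = (125/6 - 1*0)*0 = (125/6 + 0)*0 = (125/6)*0 = 0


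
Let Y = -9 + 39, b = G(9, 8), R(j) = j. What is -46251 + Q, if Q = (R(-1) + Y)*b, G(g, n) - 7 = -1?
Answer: -46077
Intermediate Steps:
G(g, n) = 6 (G(g, n) = 7 - 1 = 6)
b = 6
Y = 30
Q = 174 (Q = (-1 + 30)*6 = 29*6 = 174)
-46251 + Q = -46251 + 174 = -46077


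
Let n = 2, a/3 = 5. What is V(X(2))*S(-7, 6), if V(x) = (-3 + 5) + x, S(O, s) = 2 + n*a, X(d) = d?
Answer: 128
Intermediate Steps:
a = 15 (a = 3*5 = 15)
S(O, s) = 32 (S(O, s) = 2 + 2*15 = 2 + 30 = 32)
V(x) = 2 + x
V(X(2))*S(-7, 6) = (2 + 2)*32 = 4*32 = 128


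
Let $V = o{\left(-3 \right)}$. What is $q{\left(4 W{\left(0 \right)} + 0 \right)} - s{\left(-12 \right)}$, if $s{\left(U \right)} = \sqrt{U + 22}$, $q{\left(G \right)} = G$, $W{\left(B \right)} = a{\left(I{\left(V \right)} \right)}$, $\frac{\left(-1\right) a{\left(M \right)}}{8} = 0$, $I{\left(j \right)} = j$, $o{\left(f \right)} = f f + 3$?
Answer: $- \sqrt{10} \approx -3.1623$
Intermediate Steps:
$o{\left(f \right)} = 3 + f^{2}$ ($o{\left(f \right)} = f^{2} + 3 = 3 + f^{2}$)
$V = 12$ ($V = 3 + \left(-3\right)^{2} = 3 + 9 = 12$)
$a{\left(M \right)} = 0$ ($a{\left(M \right)} = \left(-8\right) 0 = 0$)
$W{\left(B \right)} = 0$
$s{\left(U \right)} = \sqrt{22 + U}$
$q{\left(4 W{\left(0 \right)} + 0 \right)} - s{\left(-12 \right)} = \left(4 \cdot 0 + 0\right) - \sqrt{22 - 12} = \left(0 + 0\right) - \sqrt{10} = 0 - \sqrt{10} = - \sqrt{10}$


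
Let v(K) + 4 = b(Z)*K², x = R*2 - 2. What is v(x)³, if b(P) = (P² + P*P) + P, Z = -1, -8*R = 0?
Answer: 0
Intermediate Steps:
R = 0 (R = -⅛*0 = 0)
x = -2 (x = 0*2 - 2 = 0 - 2 = -2)
b(P) = P + 2*P² (b(P) = (P² + P²) + P = 2*P² + P = P + 2*P²)
v(K) = -4 + K² (v(K) = -4 + (-(1 + 2*(-1)))*K² = -4 + (-(1 - 2))*K² = -4 + (-1*(-1))*K² = -4 + 1*K² = -4 + K²)
v(x)³ = (-4 + (-2)²)³ = (-4 + 4)³ = 0³ = 0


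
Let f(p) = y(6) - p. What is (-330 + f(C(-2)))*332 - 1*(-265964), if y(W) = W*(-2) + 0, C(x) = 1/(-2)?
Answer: 152586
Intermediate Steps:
C(x) = -1/2
y(W) = -2*W (y(W) = -2*W + 0 = -2*W)
f(p) = -12 - p (f(p) = -2*6 - p = -12 - p)
(-330 + f(C(-2)))*332 - 1*(-265964) = (-330 + (-12 - 1*(-1/2)))*332 - 1*(-265964) = (-330 + (-12 + 1/2))*332 + 265964 = (-330 - 23/2)*332 + 265964 = -683/2*332 + 265964 = -113378 + 265964 = 152586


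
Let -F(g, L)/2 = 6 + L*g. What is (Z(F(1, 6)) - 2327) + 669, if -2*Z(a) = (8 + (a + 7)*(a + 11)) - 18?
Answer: -3527/2 ≈ -1763.5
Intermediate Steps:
F(g, L) = -12 - 2*L*g (F(g, L) = -2*(6 + L*g) = -12 - 2*L*g)
Z(a) = 5 - (7 + a)*(11 + a)/2 (Z(a) = -((8 + (a + 7)*(a + 11)) - 18)/2 = -((8 + (7 + a)*(11 + a)) - 18)/2 = -(-10 + (7 + a)*(11 + a))/2 = 5 - (7 + a)*(11 + a)/2)
(Z(F(1, 6)) - 2327) + 669 = ((-67/2 - 9*(-12 - 2*6*1) - (-12 - 2*6*1)**2/2) - 2327) + 669 = ((-67/2 - 9*(-12 - 12) - (-12 - 12)**2/2) - 2327) + 669 = ((-67/2 - 9*(-24) - 1/2*(-24)**2) - 2327) + 669 = ((-67/2 + 216 - 1/2*576) - 2327) + 669 = ((-67/2 + 216 - 288) - 2327) + 669 = (-211/2 - 2327) + 669 = -4865/2 + 669 = -3527/2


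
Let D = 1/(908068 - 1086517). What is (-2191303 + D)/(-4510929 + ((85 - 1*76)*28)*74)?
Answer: 391035829048/801643052169 ≈ 0.48779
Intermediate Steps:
D = -1/178449 (D = 1/(-178449) = -1/178449 ≈ -5.6038e-6)
(-2191303 + D)/(-4510929 + ((85 - 1*76)*28)*74) = (-2191303 - 1/178449)/(-4510929 + ((85 - 1*76)*28)*74) = -391035829048/(178449*(-4510929 + ((85 - 76)*28)*74)) = -391035829048/(178449*(-4510929 + (9*28)*74)) = -391035829048/(178449*(-4510929 + 252*74)) = -391035829048/(178449*(-4510929 + 18648)) = -391035829048/178449/(-4492281) = -391035829048/178449*(-1/4492281) = 391035829048/801643052169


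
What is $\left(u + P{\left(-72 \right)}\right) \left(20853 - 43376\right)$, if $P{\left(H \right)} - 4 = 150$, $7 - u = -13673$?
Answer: $-311583182$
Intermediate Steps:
$u = 13680$ ($u = 7 - -13673 = 7 + 13673 = 13680$)
$P{\left(H \right)} = 154$ ($P{\left(H \right)} = 4 + 150 = 154$)
$\left(u + P{\left(-72 \right)}\right) \left(20853 - 43376\right) = \left(13680 + 154\right) \left(20853 - 43376\right) = 13834 \left(-22523\right) = -311583182$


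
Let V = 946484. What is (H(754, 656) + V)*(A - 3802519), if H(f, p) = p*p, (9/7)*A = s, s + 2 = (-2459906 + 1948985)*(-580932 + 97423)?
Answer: 264534559543417240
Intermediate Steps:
s = 247034901787 (s = -2 + (-2459906 + 1948985)*(-580932 + 97423) = -2 - 510921*(-483509) = -2 + 247034901789 = 247034901787)
A = 1729244312509/9 (A = (7/9)*247034901787 = 1729244312509/9 ≈ 1.9214e+11)
H(f, p) = p²
(H(754, 656) + V)*(A - 3802519) = (656² + 946484)*(1729244312509/9 - 3802519) = (430336 + 946484)*(1729210089838/9) = 1376820*(1729210089838/9) = 264534559543417240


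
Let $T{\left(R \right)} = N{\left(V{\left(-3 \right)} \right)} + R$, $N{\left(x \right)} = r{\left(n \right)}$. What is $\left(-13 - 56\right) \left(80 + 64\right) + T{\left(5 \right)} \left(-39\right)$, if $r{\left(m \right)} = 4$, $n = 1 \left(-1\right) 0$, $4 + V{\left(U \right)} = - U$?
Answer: $-10287$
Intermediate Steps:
$V{\left(U \right)} = -4 - U$
$n = 0$ ($n = \left(-1\right) 0 = 0$)
$N{\left(x \right)} = 4$
$T{\left(R \right)} = 4 + R$
$\left(-13 - 56\right) \left(80 + 64\right) + T{\left(5 \right)} \left(-39\right) = \left(-13 - 56\right) \left(80 + 64\right) + \left(4 + 5\right) \left(-39\right) = \left(-69\right) 144 + 9 \left(-39\right) = -9936 - 351 = -10287$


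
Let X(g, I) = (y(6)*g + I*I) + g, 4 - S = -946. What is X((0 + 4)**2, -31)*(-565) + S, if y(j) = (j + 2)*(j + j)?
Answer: -1418895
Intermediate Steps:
S = 950 (S = 4 - 1*(-946) = 4 + 946 = 950)
y(j) = 2*j*(2 + j) (y(j) = (2 + j)*(2*j) = 2*j*(2 + j))
X(g, I) = I**2 + 97*g (X(g, I) = ((2*6*(2 + 6))*g + I*I) + g = ((2*6*8)*g + I**2) + g = (96*g + I**2) + g = (I**2 + 96*g) + g = I**2 + 97*g)
X((0 + 4)**2, -31)*(-565) + S = ((-31)**2 + 97*(0 + 4)**2)*(-565) + 950 = (961 + 97*4**2)*(-565) + 950 = (961 + 97*16)*(-565) + 950 = (961 + 1552)*(-565) + 950 = 2513*(-565) + 950 = -1419845 + 950 = -1418895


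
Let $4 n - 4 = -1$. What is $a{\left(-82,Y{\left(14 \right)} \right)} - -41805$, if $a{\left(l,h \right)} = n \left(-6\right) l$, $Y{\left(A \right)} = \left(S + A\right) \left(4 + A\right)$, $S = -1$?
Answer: $42174$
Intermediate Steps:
$n = \frac{3}{4}$ ($n = 1 + \frac{1}{4} \left(-1\right) = 1 - \frac{1}{4} = \frac{3}{4} \approx 0.75$)
$Y{\left(A \right)} = \left(-1 + A\right) \left(4 + A\right)$
$a{\left(l,h \right)} = - \frac{9 l}{2}$ ($a{\left(l,h \right)} = \frac{3}{4} \left(-6\right) l = - \frac{9 l}{2}$)
$a{\left(-82,Y{\left(14 \right)} \right)} - -41805 = \left(- \frac{9}{2}\right) \left(-82\right) - -41805 = 369 + 41805 = 42174$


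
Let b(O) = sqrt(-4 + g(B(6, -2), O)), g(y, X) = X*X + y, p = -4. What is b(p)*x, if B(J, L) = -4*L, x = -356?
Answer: -712*sqrt(5) ≈ -1592.1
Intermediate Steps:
g(y, X) = y + X**2 (g(y, X) = X**2 + y = y + X**2)
b(O) = sqrt(4 + O**2) (b(O) = sqrt(-4 + (-4*(-2) + O**2)) = sqrt(-4 + (8 + O**2)) = sqrt(4 + O**2))
b(p)*x = sqrt(4 + (-4)**2)*(-356) = sqrt(4 + 16)*(-356) = sqrt(20)*(-356) = (2*sqrt(5))*(-356) = -712*sqrt(5)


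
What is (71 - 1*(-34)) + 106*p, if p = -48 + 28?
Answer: -2015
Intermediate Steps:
p = -20
(71 - 1*(-34)) + 106*p = (71 - 1*(-34)) + 106*(-20) = (71 + 34) - 2120 = 105 - 2120 = -2015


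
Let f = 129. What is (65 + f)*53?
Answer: 10282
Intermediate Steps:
(65 + f)*53 = (65 + 129)*53 = 194*53 = 10282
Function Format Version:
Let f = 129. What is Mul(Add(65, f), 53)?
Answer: 10282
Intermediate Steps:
Mul(Add(65, f), 53) = Mul(Add(65, 129), 53) = Mul(194, 53) = 10282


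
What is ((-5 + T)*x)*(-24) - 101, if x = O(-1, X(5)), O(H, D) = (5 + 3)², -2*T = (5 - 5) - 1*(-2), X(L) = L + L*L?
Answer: 9115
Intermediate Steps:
X(L) = L + L²
T = -1 (T = -((5 - 5) - 1*(-2))/2 = -(0 + 2)/2 = -½*2 = -1)
O(H, D) = 64 (O(H, D) = 8² = 64)
x = 64
((-5 + T)*x)*(-24) - 101 = ((-5 - 1)*64)*(-24) - 101 = -6*64*(-24) - 101 = -384*(-24) - 101 = 9216 - 101 = 9115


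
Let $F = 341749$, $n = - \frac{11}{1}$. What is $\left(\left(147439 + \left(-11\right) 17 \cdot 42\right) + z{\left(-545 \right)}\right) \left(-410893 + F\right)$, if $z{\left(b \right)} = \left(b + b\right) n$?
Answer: $-10480501800$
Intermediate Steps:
$n = -11$ ($n = \left(-11\right) 1 = -11$)
$z{\left(b \right)} = - 22 b$ ($z{\left(b \right)} = \left(b + b\right) \left(-11\right) = 2 b \left(-11\right) = - 22 b$)
$\left(\left(147439 + \left(-11\right) 17 \cdot 42\right) + z{\left(-545 \right)}\right) \left(-410893 + F\right) = \left(\left(147439 + \left(-11\right) 17 \cdot 42\right) - -11990\right) \left(-410893 + 341749\right) = \left(\left(147439 - 7854\right) + 11990\right) \left(-69144\right) = \left(139585 + 11990\right) \left(-69144\right) = 151575 \left(-69144\right) = -10480501800$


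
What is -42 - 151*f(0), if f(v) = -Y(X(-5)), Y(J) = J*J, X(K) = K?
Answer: 3733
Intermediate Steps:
Y(J) = J²
f(v) = -25 (f(v) = -1*(-5)² = -1*25 = -25)
-42 - 151*f(0) = -42 - 151*(-25) = -42 + 3775 = 3733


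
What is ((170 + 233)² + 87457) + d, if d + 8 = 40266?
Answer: 290124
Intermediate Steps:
d = 40258 (d = -8 + 40266 = 40258)
((170 + 233)² + 87457) + d = ((170 + 233)² + 87457) + 40258 = (403² + 87457) + 40258 = (162409 + 87457) + 40258 = 249866 + 40258 = 290124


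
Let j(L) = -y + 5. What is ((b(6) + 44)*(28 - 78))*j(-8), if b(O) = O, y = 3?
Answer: -5000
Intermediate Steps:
j(L) = 2 (j(L) = -1*3 + 5 = -3 + 5 = 2)
((b(6) + 44)*(28 - 78))*j(-8) = ((6 + 44)*(28 - 78))*2 = (50*(-50))*2 = -2500*2 = -5000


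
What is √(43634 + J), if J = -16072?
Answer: √27562 ≈ 166.02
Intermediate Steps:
√(43634 + J) = √(43634 - 16072) = √27562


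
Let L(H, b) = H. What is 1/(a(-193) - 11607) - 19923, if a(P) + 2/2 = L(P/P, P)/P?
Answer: -44634393628/2240345 ≈ -19923.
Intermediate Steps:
a(P) = -1 + 1/P (a(P) = -1 + (P/P)/P = -1 + 1/P)
1/(a(-193) - 11607) - 19923 = 1/((1 - 1*(-193))/(-193) - 11607) - 19923 = 1/(-(1 + 193)/193 - 11607) - 19923 = 1/(-1/193*194 - 11607) - 19923 = 1/(-194/193 - 11607) - 19923 = 1/(-2240345/193) - 19923 = -193/2240345 - 19923 = -44634393628/2240345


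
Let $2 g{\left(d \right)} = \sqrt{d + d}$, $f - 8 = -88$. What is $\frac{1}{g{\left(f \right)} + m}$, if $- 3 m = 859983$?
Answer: $- \frac{286661}{82174528961} - \frac{2 i \sqrt{10}}{82174528961} \approx -3.4884 \cdot 10^{-6} - 7.6965 \cdot 10^{-11} i$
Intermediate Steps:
$m = -286661$ ($m = \left(- \frac{1}{3}\right) 859983 = -286661$)
$f = -80$ ($f = 8 - 88 = -80$)
$g{\left(d \right)} = \frac{\sqrt{2} \sqrt{d}}{2}$ ($g{\left(d \right)} = \frac{\sqrt{d + d}}{2} = \frac{\sqrt{2 d}}{2} = \frac{\sqrt{2} \sqrt{d}}{2}$)
$\frac{1}{g{\left(f \right)} + m} = \frac{1}{\frac{\sqrt{2} \sqrt{-80}}{2} - 286661} = \frac{1}{\frac{\sqrt{2} \cdot 4 i \sqrt{5}}{2} - 286661} = \frac{1}{2 i \sqrt{10} - 286661} = \frac{1}{-286661 + 2 i \sqrt{10}}$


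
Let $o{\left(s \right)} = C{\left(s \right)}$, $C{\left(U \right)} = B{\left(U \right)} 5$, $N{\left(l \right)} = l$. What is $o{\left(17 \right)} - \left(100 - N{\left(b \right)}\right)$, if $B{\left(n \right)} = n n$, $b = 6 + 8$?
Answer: $1359$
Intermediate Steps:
$b = 14$
$B{\left(n \right)} = n^{2}$
$C{\left(U \right)} = 5 U^{2}$ ($C{\left(U \right)} = U^{2} \cdot 5 = 5 U^{2}$)
$o{\left(s \right)} = 5 s^{2}$
$o{\left(17 \right)} - \left(100 - N{\left(b \right)}\right) = 5 \cdot 17^{2} - \left(100 - 14\right) = 5 \cdot 289 - \left(100 - 14\right) = 1445 - 86 = 1359$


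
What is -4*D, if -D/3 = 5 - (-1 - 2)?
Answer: 96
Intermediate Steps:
D = -24 (D = -3*(5 - (-1 - 2)) = -3*(5 - 1*(-3)) = -3*(5 + 3) = -3*8 = -24)
-4*D = -4*(-24) = 96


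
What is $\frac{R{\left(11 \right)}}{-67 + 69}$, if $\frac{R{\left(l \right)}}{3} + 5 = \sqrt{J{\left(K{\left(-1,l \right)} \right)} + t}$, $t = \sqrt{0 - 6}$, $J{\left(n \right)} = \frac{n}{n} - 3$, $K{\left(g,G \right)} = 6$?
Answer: $- \frac{15}{2} + \frac{3 \sqrt{-2 + i \sqrt{6}}}{2} \approx -6.3565 + 2.4099 i$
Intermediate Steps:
$J{\left(n \right)} = -2$ ($J{\left(n \right)} = 1 - 3 = -2$)
$t = i \sqrt{6}$ ($t = \sqrt{-6} = i \sqrt{6} \approx 2.4495 i$)
$R{\left(l \right)} = -15 + 3 \sqrt{-2 + i \sqrt{6}}$
$\frac{R{\left(11 \right)}}{-67 + 69} = \frac{-15 + 3 \sqrt{-2 + i \sqrt{6}}}{-67 + 69} = \frac{-15 + 3 \sqrt{-2 + i \sqrt{6}}}{2} = - \frac{15}{2} + \frac{3 \sqrt{-2 + i \sqrt{6}}}{2}$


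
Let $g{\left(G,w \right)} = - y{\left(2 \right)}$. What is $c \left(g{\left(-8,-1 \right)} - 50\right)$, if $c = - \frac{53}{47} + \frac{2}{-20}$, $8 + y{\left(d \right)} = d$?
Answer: $\frac{12694}{235} \approx 54.017$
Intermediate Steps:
$y{\left(d \right)} = -8 + d$
$c = - \frac{577}{470}$ ($c = \left(-53\right) \frac{1}{47} + 2 \left(- \frac{1}{20}\right) = - \frac{53}{47} - \frac{1}{10} = - \frac{577}{470} \approx -1.2277$)
$g{\left(G,w \right)} = 6$ ($g{\left(G,w \right)} = - (-8 + 2) = \left(-1\right) \left(-6\right) = 6$)
$c \left(g{\left(-8,-1 \right)} - 50\right) = - \frac{577 \left(6 - 50\right)}{470} = \left(- \frac{577}{470}\right) \left(-44\right) = \frac{12694}{235}$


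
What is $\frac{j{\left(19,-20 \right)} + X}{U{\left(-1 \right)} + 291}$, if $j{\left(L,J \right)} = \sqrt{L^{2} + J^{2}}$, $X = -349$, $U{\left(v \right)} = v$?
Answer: $- \frac{349}{290} + \frac{\sqrt{761}}{290} \approx -1.1083$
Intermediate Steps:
$j{\left(L,J \right)} = \sqrt{J^{2} + L^{2}}$
$\frac{j{\left(19,-20 \right)} + X}{U{\left(-1 \right)} + 291} = \frac{\sqrt{\left(-20\right)^{2} + 19^{2}} - 349}{-1 + 291} = \frac{\sqrt{400 + 361} - 349}{290} = \left(\sqrt{761} - 349\right) \frac{1}{290} = \left(-349 + \sqrt{761}\right) \frac{1}{290} = - \frac{349}{290} + \frac{\sqrt{761}}{290}$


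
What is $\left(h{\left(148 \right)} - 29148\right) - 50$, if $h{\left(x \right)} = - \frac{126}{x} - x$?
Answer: $- \frac{2171667}{74} \approx -29347.0$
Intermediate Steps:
$h{\left(x \right)} = - x - \frac{126}{x}$
$\left(h{\left(148 \right)} - 29148\right) - 50 = \left(\left(\left(-1\right) 148 - \frac{126}{148}\right) - 29148\right) - 50 = \left(\left(-148 - \frac{63}{74}\right) - 29148\right) - 50 = \left(- \frac{11015}{74} - 29148\right) - 50 = - \frac{2167967}{74} - 50 = - \frac{2171667}{74}$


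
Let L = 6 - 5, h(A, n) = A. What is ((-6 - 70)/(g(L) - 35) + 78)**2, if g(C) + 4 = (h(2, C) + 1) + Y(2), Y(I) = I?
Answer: 1860496/289 ≈ 6437.7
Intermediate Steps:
L = 1
g(C) = 1 (g(C) = -4 + ((2 + 1) + 2) = -4 + (3 + 2) = -4 + 5 = 1)
((-6 - 70)/(g(L) - 35) + 78)**2 = ((-6 - 70)/(1 - 35) + 78)**2 = (-76/(-34) + 78)**2 = (-76*(-1/34) + 78)**2 = (38/17 + 78)**2 = (1364/17)**2 = 1860496/289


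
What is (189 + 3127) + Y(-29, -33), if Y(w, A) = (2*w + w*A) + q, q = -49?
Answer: 4166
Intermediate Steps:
Y(w, A) = -49 + 2*w + A*w (Y(w, A) = (2*w + w*A) - 49 = (2*w + A*w) - 49 = -49 + 2*w + A*w)
(189 + 3127) + Y(-29, -33) = (189 + 3127) + (-49 + 2*(-29) - 33*(-29)) = 3316 + (-49 - 58 + 957) = 3316 + 850 = 4166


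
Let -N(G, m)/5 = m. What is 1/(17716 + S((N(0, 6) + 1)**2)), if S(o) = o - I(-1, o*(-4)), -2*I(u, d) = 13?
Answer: 2/37127 ≈ 5.3869e-5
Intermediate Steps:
I(u, d) = -13/2 (I(u, d) = -1/2*13 = -13/2)
N(G, m) = -5*m
S(o) = 13/2 + o (S(o) = o - 1*(-13/2) = o + 13/2 = 13/2 + o)
1/(17716 + S((N(0, 6) + 1)**2)) = 1/(17716 + (13/2 + (-5*6 + 1)**2)) = 1/(17716 + (13/2 + (-30 + 1)**2)) = 1/(17716 + (13/2 + (-29)**2)) = 1/(17716 + (13/2 + 841)) = 1/(17716 + 1695/2) = 1/(37127/2) = 2/37127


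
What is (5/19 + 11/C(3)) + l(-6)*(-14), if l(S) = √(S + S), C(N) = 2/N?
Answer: 637/38 - 28*I*√3 ≈ 16.763 - 48.497*I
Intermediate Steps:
l(S) = √2*√S (l(S) = √(2*S) = √2*√S)
(5/19 + 11/C(3)) + l(-6)*(-14) = (5/19 + 11/((2/3))) + (√2*√(-6))*(-14) = (5*(1/19) + 11/((2*(⅓)))) + (√2*(I*√6))*(-14) = (5/19 + 11/(⅔)) + (2*I*√3)*(-14) = (5/19 + 11*(3/2)) - 28*I*√3 = (5/19 + 33/2) - 28*I*√3 = 637/38 - 28*I*√3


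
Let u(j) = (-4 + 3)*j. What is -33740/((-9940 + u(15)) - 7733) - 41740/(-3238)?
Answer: 105943405/7159218 ≈ 14.798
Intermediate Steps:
u(j) = -j
-33740/((-9940 + u(15)) - 7733) - 41740/(-3238) = -33740/((-9940 - 1*15) - 7733) - 41740/(-3238) = -33740/((-9940 - 15) - 7733) - 41740*(-1/3238) = -33740/(-9955 - 7733) + 20870/1619 = -33740/(-17688) + 20870/1619 = -33740*(-1/17688) + 20870/1619 = 8435/4422 + 20870/1619 = 105943405/7159218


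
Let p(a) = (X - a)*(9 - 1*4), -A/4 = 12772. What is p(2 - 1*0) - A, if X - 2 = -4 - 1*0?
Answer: 51068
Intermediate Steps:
A = -51088 (A = -4*12772 = -51088)
X = -2 (X = 2 + (-4 - 1*0) = 2 + (-4 + 0) = 2 - 4 = -2)
p(a) = -10 - 5*a (p(a) = (-2 - a)*(9 - 1*4) = (-2 - a)*(9 - 4) = (-2 - a)*5 = -10 - 5*a)
p(2 - 1*0) - A = (-10 - 5*(2 - 1*0)) - 1*(-51088) = (-10 - 5*(2 + 0)) + 51088 = (-10 - 5*2) + 51088 = (-10 - 10) + 51088 = -20 + 51088 = 51068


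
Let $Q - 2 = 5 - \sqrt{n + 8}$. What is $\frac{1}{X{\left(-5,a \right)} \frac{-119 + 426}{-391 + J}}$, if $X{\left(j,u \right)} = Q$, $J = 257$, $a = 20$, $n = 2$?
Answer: $- \frac{938}{11973} - \frac{134 \sqrt{10}}{11973} \approx -0.11373$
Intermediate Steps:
$Q = 7 - \sqrt{10}$ ($Q = 2 + \left(5 - \sqrt{2 + 8}\right) = 2 + \left(5 - \sqrt{10}\right) = 7 - \sqrt{10} \approx 3.8377$)
$X{\left(j,u \right)} = 7 - \sqrt{10}$
$\frac{1}{X{\left(-5,a \right)} \frac{-119 + 426}{-391 + J}} = \frac{1}{\left(7 - \sqrt{10}\right) \frac{-119 + 426}{-391 + 257}} = \frac{1}{\left(7 - \sqrt{10}\right) \frac{307}{-134}} = \frac{1}{\left(7 - \sqrt{10}\right) 307 \left(- \frac{1}{134}\right)} = \frac{1}{\left(7 - \sqrt{10}\right) \left(- \frac{307}{134}\right)} = \frac{1}{- \frac{2149}{134} + \frac{307 \sqrt{10}}{134}}$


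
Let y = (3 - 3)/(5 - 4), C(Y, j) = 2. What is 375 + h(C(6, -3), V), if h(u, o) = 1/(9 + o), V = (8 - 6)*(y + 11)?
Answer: 11626/31 ≈ 375.03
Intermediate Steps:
y = 0 (y = 0/1 = 0*1 = 0)
V = 22 (V = (8 - 6)*(0 + 11) = 2*11 = 22)
375 + h(C(6, -3), V) = 375 + 1/(9 + 22) = 375 + 1/31 = 11626/31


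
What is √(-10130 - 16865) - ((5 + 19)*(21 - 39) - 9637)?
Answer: 10069 + I*√26995 ≈ 10069.0 + 164.3*I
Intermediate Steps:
√(-10130 - 16865) - ((5 + 19)*(21 - 39) - 9637) = √(-26995) - (24*(-18) - 9637) = I*√26995 - (-432 - 9637) = I*√26995 - 1*(-10069) = I*√26995 + 10069 = 10069 + I*√26995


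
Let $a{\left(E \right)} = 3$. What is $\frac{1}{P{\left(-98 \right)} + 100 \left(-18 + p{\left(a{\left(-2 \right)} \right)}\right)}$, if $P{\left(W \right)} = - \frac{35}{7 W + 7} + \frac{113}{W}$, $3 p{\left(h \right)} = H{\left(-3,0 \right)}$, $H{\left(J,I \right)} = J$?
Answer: $- \frac{9506}{18071871} \approx -0.00052601$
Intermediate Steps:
$p{\left(h \right)} = -1$ ($p{\left(h \right)} = \frac{1}{3} \left(-3\right) = -1$)
$P{\left(W \right)} = - \frac{35}{7 + 7 W} + \frac{113}{W}$
$\frac{1}{P{\left(-98 \right)} + 100 \left(-18 + p{\left(a{\left(-2 \right)} \right)}\right)} = \frac{1}{\frac{113 + 108 \left(-98\right)}{\left(-98\right) \left(1 - 98\right)} + 100 \left(-18 - 1\right)} = \frac{1}{- \frac{113 - 10584}{98 \left(-97\right)} + 100 \left(-19\right)} = \frac{1}{\left(- \frac{1}{98}\right) \left(- \frac{1}{97}\right) \left(-10471\right) - 1900} = \frac{1}{- \frac{10471}{9506} - 1900} = \frac{1}{- \frac{18071871}{9506}} = - \frac{9506}{18071871}$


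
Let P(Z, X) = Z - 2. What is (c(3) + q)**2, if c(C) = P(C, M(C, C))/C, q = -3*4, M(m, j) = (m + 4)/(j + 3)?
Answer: 1225/9 ≈ 136.11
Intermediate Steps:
M(m, j) = (4 + m)/(3 + j)
q = -12
P(Z, X) = -2 + Z
c(C) = (-2 + C)/C
(c(3) + q)**2 = ((-2 + 3)/3 - 12)**2 = ((1/3)*1 - 12)**2 = (1/3 - 12)**2 = (-35/3)**2 = 1225/9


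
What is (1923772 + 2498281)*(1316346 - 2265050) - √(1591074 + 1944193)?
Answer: -4195219369312 - √3535267 ≈ -4.1952e+12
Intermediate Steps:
(1923772 + 2498281)*(1316346 - 2265050) - √(1591074 + 1944193) = 4422053*(-948704) - √3535267 = -4195219369312 - √3535267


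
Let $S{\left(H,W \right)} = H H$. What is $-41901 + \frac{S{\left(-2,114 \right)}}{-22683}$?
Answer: $- \frac{950440387}{22683} \approx -41901.0$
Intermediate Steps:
$S{\left(H,W \right)} = H^{2}$
$-41901 + \frac{S{\left(-2,114 \right)}}{-22683} = -41901 + \frac{\left(-2\right)^{2}}{-22683} = -41901 + 4 \left(- \frac{1}{22683}\right) = -41901 - \frac{4}{22683} = - \frac{950440387}{22683}$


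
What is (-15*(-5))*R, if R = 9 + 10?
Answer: 1425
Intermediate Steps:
R = 19
(-15*(-5))*R = -15*(-5)*19 = 75*19 = 1425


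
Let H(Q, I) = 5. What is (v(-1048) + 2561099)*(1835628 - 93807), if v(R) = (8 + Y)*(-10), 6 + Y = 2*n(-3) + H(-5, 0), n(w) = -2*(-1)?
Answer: 4460784420969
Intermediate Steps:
n(w) = 2
Y = 3 (Y = -6 + (2*2 + 5) = -6 + (4 + 5) = -6 + 9 = 3)
v(R) = -110 (v(R) = (8 + 3)*(-10) = 11*(-10) = -110)
(v(-1048) + 2561099)*(1835628 - 93807) = (-110 + 2561099)*(1835628 - 93807) = 2560989*1741821 = 4460784420969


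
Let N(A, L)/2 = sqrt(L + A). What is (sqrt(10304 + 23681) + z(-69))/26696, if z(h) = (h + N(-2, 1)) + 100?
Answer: 31/26696 + I/13348 + sqrt(33985)/26696 ≈ 0.0080668 + 7.4918e-5*I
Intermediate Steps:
N(A, L) = 2*sqrt(A + L) (N(A, L) = 2*sqrt(L + A) = 2*sqrt(A + L))
z(h) = 100 + h + 2*I (z(h) = (h + 2*sqrt(-2 + 1)) + 100 = (h + 2*sqrt(-1)) + 100 = (h + 2*I) + 100 = 100 + h + 2*I)
(sqrt(10304 + 23681) + z(-69))/26696 = (sqrt(10304 + 23681) + (100 - 69 + 2*I))/26696 = (sqrt(33985) + (31 + 2*I))*(1/26696) = (31 + sqrt(33985) + 2*I)*(1/26696) = 31/26696 + I/13348 + sqrt(33985)/26696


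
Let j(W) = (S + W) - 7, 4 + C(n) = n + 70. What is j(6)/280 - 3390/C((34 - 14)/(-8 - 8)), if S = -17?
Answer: -271533/5180 ≈ -52.419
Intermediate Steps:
C(n) = 66 + n (C(n) = -4 + (n + 70) = -4 + (70 + n) = 66 + n)
j(W) = -24 + W (j(W) = (-17 + W) - 7 = -24 + W)
j(6)/280 - 3390/C((34 - 14)/(-8 - 8)) = (-24 + 6)/280 - 3390/(66 + (34 - 14)/(-8 - 8)) = -18*1/280 - 3390/(66 + 20/(-16)) = -9/140 - 3390/(66 + 20*(-1/16)) = -9/140 - 3390/(66 - 5/4) = -9/140 - 3390/259/4 = -9/140 - 3390*4/259 = -9/140 - 13560/259 = -271533/5180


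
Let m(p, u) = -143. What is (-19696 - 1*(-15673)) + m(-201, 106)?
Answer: -4166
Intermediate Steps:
(-19696 - 1*(-15673)) + m(-201, 106) = (-19696 - 1*(-15673)) - 143 = (-19696 + 15673) - 143 = -4023 - 143 = -4166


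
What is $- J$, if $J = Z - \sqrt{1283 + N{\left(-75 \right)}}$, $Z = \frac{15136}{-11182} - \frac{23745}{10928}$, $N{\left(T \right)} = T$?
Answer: $\frac{215461399}{61098448} + 2 \sqrt{302} \approx 38.283$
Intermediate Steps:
$Z = - \frac{215461399}{61098448}$ ($Z = 15136 \left(- \frac{1}{11182}\right) - \frac{23745}{10928} = - \frac{7568}{5591} - \frac{23745}{10928} = - \frac{215461399}{61098448} \approx -3.5265$)
$J = - \frac{215461399}{61098448} - 2 \sqrt{302}$ ($J = - \frac{215461399}{61098448} - \sqrt{1283 - 75} = - \frac{215461399}{61098448} - \sqrt{1208} = - \frac{215461399}{61098448} - 2 \sqrt{302} \approx -38.283$)
$- J = - (- \frac{215461399}{61098448} - 2 \sqrt{302}) = \frac{215461399}{61098448} + 2 \sqrt{302}$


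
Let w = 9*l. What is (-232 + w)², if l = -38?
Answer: 329476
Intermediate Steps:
w = -342 (w = 9*(-38) = -342)
(-232 + w)² = (-232 - 342)² = (-574)² = 329476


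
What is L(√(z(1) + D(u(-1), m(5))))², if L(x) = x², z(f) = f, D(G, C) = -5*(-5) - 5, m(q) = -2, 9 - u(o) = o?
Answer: 441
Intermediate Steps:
u(o) = 9 - o
D(G, C) = 20 (D(G, C) = 25 - 5 = 20)
L(√(z(1) + D(u(-1), m(5))))² = ((√(1 + 20))²)² = ((√21)²)² = 21² = 441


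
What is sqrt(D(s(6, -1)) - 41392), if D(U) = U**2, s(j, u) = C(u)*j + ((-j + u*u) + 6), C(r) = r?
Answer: I*sqrt(41367) ≈ 203.39*I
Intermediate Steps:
s(j, u) = 6 + u**2 - j + j*u (s(j, u) = u*j + ((-j + u*u) + 6) = j*u + ((-j + u**2) + 6) = j*u + ((u**2 - j) + 6) = j*u + (6 + u**2 - j) = 6 + u**2 - j + j*u)
sqrt(D(s(6, -1)) - 41392) = sqrt((6 + (-1)**2 - 1*6 + 6*(-1))**2 - 41392) = sqrt((6 + 1 - 6 - 6)**2 - 41392) = sqrt((-5)**2 - 41392) = sqrt(25 - 41392) = sqrt(-41367) = I*sqrt(41367)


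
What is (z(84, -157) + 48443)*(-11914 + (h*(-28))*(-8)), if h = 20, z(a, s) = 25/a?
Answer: -720254949/2 ≈ -3.6013e+8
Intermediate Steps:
(z(84, -157) + 48443)*(-11914 + (h*(-28))*(-8)) = (25/84 + 48443)*(-11914 + (20*(-28))*(-8)) = (25*(1/84) + 48443)*(-11914 - 560*(-8)) = (25/84 + 48443)*(-11914 + 4480) = (4069237/84)*(-7434) = -720254949/2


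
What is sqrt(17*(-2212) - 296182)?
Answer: I*sqrt(333786) ≈ 577.74*I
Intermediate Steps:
sqrt(17*(-2212) - 296182) = sqrt(-37604 - 296182) = sqrt(-333786) = I*sqrt(333786)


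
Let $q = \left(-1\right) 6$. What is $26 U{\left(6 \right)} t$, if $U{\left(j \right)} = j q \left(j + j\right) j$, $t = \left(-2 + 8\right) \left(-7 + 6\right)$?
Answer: $404352$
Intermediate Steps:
$q = -6$
$t = -6$ ($t = 6 \left(-1\right) = -6$)
$U{\left(j \right)} = - 12 j^{3}$ ($U{\left(j \right)} = j \left(- 6 \left(j + j\right)\right) j = j \left(- 6 \cdot 2 j\right) j = j \left(- 12 j\right) j = - 12 j^{2} j = - 12 j^{3}$)
$26 U{\left(6 \right)} t = 26 \left(- 12 \cdot 6^{3}\right) \left(-6\right) = 26 \left(\left(-12\right) 216\right) \left(-6\right) = 26 \left(-2592\right) \left(-6\right) = \left(-67392\right) \left(-6\right) = 404352$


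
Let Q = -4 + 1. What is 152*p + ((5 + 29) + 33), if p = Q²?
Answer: 1435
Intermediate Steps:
Q = -3
p = 9 (p = (-3)² = 9)
152*p + ((5 + 29) + 33) = 152*9 + ((5 + 29) + 33) = 1368 + (34 + 33) = 1368 + 67 = 1435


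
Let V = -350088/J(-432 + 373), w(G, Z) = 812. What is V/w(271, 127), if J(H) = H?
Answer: 3018/413 ≈ 7.3075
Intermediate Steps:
V = 350088/59 (V = -350088/(-432 + 373) = -350088/(-59) = -350088*(-1/59) = 350088/59 ≈ 5933.7)
V/w(271, 127) = (350088/59)/812 = (350088/59)*(1/812) = 3018/413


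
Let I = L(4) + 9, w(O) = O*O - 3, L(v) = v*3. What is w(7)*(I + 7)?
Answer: 1288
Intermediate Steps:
L(v) = 3*v
w(O) = -3 + O² (w(O) = O² - 3 = -3 + O²)
I = 21 (I = 3*4 + 9 = 12 + 9 = 21)
w(7)*(I + 7) = (-3 + 7²)*(21 + 7) = (-3 + 49)*28 = 46*28 = 1288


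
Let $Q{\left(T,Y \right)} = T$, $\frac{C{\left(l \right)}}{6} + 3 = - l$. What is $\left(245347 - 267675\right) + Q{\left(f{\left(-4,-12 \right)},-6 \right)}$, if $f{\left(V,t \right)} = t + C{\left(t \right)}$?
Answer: $-22286$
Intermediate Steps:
$C{\left(l \right)} = -18 - 6 l$ ($C{\left(l \right)} = -18 + 6 \left(- l\right) = -18 - 6 l$)
$f{\left(V,t \right)} = -18 - 5 t$ ($f{\left(V,t \right)} = t - \left(18 + 6 t\right) = -18 - 5 t$)
$\left(245347 - 267675\right) + Q{\left(f{\left(-4,-12 \right)},-6 \right)} = \left(245347 - 267675\right) - -42 = -22328 + \left(-18 + 60\right) = -22328 + 42 = -22286$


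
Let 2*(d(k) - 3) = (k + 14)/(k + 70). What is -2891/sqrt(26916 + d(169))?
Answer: -2891*sqrt(6150648270)/12867465 ≈ -17.620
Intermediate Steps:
d(k) = 3 + (14 + k)/(2*(70 + k)) (d(k) = 3 + ((k + 14)/(k + 70))/2 = 3 + ((14 + k)/(70 + k))/2 = 3 + (14 + k)/(2*(70 + k)))
-2891/sqrt(26916 + d(169)) = -2891/sqrt(26916 + 7*(62 + 169)/(2*(70 + 169))) = -2891/sqrt(26916 + (7/2)*231/239) = -2891/sqrt(26916 + (7/2)*(1/239)*231) = -2891/sqrt(26916 + 1617/478) = -2891*sqrt(6150648270)/12867465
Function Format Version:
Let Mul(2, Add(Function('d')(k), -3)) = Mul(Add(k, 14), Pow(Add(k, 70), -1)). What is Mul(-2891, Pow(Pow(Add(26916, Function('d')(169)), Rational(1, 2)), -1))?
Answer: Mul(Rational(-2891, 12867465), Pow(6150648270, Rational(1, 2))) ≈ -17.620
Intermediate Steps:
Function('d')(k) = Add(3, Mul(Rational(1, 2), Pow(Add(70, k), -1), Add(14, k))) (Function('d')(k) = Add(3, Mul(Rational(1, 2), Mul(Add(k, 14), Pow(Add(k, 70), -1)))) = Add(3, Mul(Rational(1, 2), Mul(Add(14, k), Pow(Add(70, k), -1)))) = Add(3, Mul(Rational(1, 2), Mul(Pow(Add(70, k), -1), Add(14, k)))) = Add(3, Mul(Rational(1, 2), Pow(Add(70, k), -1), Add(14, k))))
Mul(-2891, Pow(Pow(Add(26916, Function('d')(169)), Rational(1, 2)), -1)) = Mul(-2891, Pow(Pow(Add(26916, Mul(Rational(7, 2), Pow(Add(70, 169), -1), Add(62, 169))), Rational(1, 2)), -1)) = Mul(-2891, Pow(Pow(Add(26916, Mul(Rational(7, 2), Pow(239, -1), 231)), Rational(1, 2)), -1)) = Mul(-2891, Pow(Pow(Add(26916, Mul(Rational(7, 2), Rational(1, 239), 231)), Rational(1, 2)), -1)) = Mul(-2891, Pow(Pow(Add(26916, Rational(1617, 478)), Rational(1, 2)), -1)) = Mul(-2891, Pow(Pow(Rational(12867465, 478), Rational(1, 2)), -1)) = Mul(-2891, Pow(Mul(Rational(1, 478), Pow(6150648270, Rational(1, 2))), -1)) = Mul(-2891, Mul(Rational(1, 12867465), Pow(6150648270, Rational(1, 2)))) = Mul(Rational(-2891, 12867465), Pow(6150648270, Rational(1, 2)))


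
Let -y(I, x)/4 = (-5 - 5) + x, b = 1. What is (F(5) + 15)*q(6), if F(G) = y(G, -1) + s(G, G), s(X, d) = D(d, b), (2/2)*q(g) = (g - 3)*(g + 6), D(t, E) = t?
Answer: 2304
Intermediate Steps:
y(I, x) = 40 - 4*x (y(I, x) = -4*((-5 - 5) + x) = -4*(-10 + x) = 40 - 4*x)
q(g) = (-3 + g)*(6 + g) (q(g) = (g - 3)*(g + 6) = (-3 + g)*(6 + g))
s(X, d) = d
F(G) = 44 + G (F(G) = (40 - 4*(-1)) + G = (40 + 4) + G = 44 + G)
(F(5) + 15)*q(6) = ((44 + 5) + 15)*(-18 + 6² + 3*6) = (49 + 15)*(-18 + 36 + 18) = 64*36 = 2304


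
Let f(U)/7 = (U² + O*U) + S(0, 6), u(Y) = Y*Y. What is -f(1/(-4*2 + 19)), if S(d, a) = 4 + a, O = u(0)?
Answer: -8477/121 ≈ -70.058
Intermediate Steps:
u(Y) = Y²
O = 0 (O = 0² = 0)
f(U) = 70 + 7*U² (f(U) = 7*((U² + 0*U) + (4 + 6)) = 7*((U² + 0) + 10) = 7*(U² + 10) = 7*(10 + U²) = 70 + 7*U²)
-f(1/(-4*2 + 19)) = -(70 + 7*(1/(-4*2 + 19))²) = -(70 + 7*(1/(-8 + 19))²) = -(70 + 7*(1/11)²) = -(70 + 7*(1/121)) = -(70 + 7/121) = -1*8477/121 = -8477/121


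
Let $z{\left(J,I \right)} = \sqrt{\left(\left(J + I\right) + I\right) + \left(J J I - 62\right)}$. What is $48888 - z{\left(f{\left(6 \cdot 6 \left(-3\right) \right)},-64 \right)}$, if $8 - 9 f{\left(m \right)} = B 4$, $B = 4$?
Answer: $48888 - \frac{i \sqrt{19558}}{9} \approx 48888.0 - 15.539 i$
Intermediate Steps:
$f{\left(m \right)} = - \frac{8}{9}$ ($f{\left(m \right)} = \frac{8}{9} - \frac{4 \cdot 4}{9} = \frac{8}{9} - \frac{16}{9} = - \frac{8}{9}$)
$z{\left(J,I \right)} = \sqrt{-62 + J + 2 I + I J^{2}}$ ($z{\left(J,I \right)} = \sqrt{\left(\left(I + J\right) + I\right) + \left(J^{2} I - 62\right)} = \sqrt{\left(J + 2 I\right) + \left(I J^{2} - 62\right)} = \sqrt{\left(J + 2 I\right) + \left(-62 + I J^{2}\right)} = \sqrt{-62 + J + 2 I + I J^{2}}$)
$48888 - z{\left(f{\left(6 \cdot 6 \left(-3\right) \right)},-64 \right)} = 48888 - \sqrt{-62 - \frac{8}{9} + 2 \left(-64\right) - 64 \left(- \frac{8}{9}\right)^{2}} = 48888 - \sqrt{-62 - \frac{8}{9} - 128 - \frac{4096}{81}} = 48888 - \sqrt{- \frac{19558}{81}} = 48888 - \frac{i \sqrt{19558}}{9}$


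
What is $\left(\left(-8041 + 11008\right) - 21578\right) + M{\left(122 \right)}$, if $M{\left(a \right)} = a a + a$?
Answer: $-3605$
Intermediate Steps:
$M{\left(a \right)} = a + a^{2}$ ($M{\left(a \right)} = a^{2} + a = a + a^{2}$)
$\left(\left(-8041 + 11008\right) - 21578\right) + M{\left(122 \right)} = \left(\left(-8041 + 11008\right) - 21578\right) + 122 \left(1 + 122\right) = \left(2967 - 21578\right) + 122 \cdot 123 = -18611 + 15006 = -3605$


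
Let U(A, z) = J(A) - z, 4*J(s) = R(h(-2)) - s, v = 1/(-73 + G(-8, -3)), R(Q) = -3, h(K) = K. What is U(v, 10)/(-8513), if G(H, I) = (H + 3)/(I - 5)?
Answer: 24889/19716108 ≈ 0.0012624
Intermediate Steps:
G(H, I) = (3 + H)/(-5 + I)
v = -8/579 (v = 1/(-73 + (3 - 8)/(-5 - 3)) = 1/(-73 - 5/(-8)) = 1/(-73 - 1/8*(-5)) = 1/(-73 + 5/8) = 1/(-579/8) = -8/579 ≈ -0.013817)
J(s) = -3/4 - s/4 (J(s) = (-3 - s)/4 = -3/4 - s/4)
U(A, z) = -3/4 - z - A/4 (U(A, z) = (-3/4 - A/4) - z = -3/4 - z - A/4)
U(v, 10)/(-8513) = (-3/4 - 1*10 - 1/4*(-8/579))/(-8513) = (-3/4 - 10 + 2/579)*(-1/8513) = -24889/2316*(-1/8513) = 24889/19716108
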